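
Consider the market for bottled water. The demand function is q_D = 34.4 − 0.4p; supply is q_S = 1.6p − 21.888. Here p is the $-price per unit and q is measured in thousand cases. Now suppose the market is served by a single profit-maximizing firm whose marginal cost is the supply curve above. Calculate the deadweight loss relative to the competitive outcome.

$165.30 thousand

In inverse form: demand p = 86 − 2.5q, supply p = 13.68 + 0.625q.
Competitive equilibrium: 86 − 2.5q = 13.68 + 0.625q → q* = 23.1424, p* = 28.144.
Marginal revenue: MR = 86 − 5q. Set MR = MC: 86 − 5q = 13.68 + 0.625q → q_m = 12.8569.
Price p_m = 86 − 2.5·12.8569 = 53.8578; MC(q_m) = 13.68 + 0.625·12.8569 = 21.7156.
Competitive q* = 23.1424, so Δq = 10.2855; wedge = 53.8578 − 21.7156 = 32.1422.
DWL = ½ × 10.2855 × 32.1422 = $165.30 thousand.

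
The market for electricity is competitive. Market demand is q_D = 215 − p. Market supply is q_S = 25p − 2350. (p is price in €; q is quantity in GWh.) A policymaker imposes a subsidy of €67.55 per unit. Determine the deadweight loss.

In inverse form: demand p = 215 − q, supply p = 94 + 0.04q.
Competitive equilibrium: 215 − q = 94 + 0.04q → q* = 116.3462, p* = 98.6538.
The subsidy lowers effective supply by 67.55: p = 26.45 + 0.04q.
New quantity: 215 − q = 26.45 + 0.04q → q' = 181.2981.
Overproduction Δq = 181.2981 − 116.3462 = 64.9519; wedge = subsidy = 67.55.
The triangle = ½ × 64.9519 × 67.55 = €2193.75.

€2193.75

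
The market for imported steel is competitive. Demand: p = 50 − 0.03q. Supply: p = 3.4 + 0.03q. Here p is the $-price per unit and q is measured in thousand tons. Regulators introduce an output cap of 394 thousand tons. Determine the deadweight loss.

Competitive equilibrium: 50 − 0.03q = 3.4 + 0.03q → q* = 776.6667, p* = 26.7.
At q = 394: demand price = 50 − 0.03·394 = 38.18; supply price = 3.4 + 0.03·394 = 15.22.
Δq = 776.6667 − 394 = 382.6667; wedge = 38.18 − 15.22 = 22.96.
Welfare loss = ½ × 382.6667 × 22.96 = $4393.01 thousand.

$4393.01 thousand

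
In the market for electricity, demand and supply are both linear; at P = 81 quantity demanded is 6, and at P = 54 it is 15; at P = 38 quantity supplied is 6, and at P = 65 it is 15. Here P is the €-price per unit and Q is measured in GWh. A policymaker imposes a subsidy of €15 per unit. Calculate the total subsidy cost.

Demand slope = (54 − 81)/(15 − 6) = −3, so P = 99 − 3Q.
Supply slope = (65 − 38)/(15 − 6) = 3, so P = 20 + 3Q.
Competitive equilibrium: 99 − 3Q = 20 + 3Q → Q* = 13.1667, P* = 59.5.
The subsidy lowers effective supply by 15: P = 5 + 3Q.
New quantity: 99 − 3Q = 5 + 3Q → Q' = 15.6667.
Total subsidy cost = 15 × 15.6667 = €235.

€235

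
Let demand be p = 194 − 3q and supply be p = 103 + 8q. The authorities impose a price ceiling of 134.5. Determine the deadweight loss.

103.37

Competitive equilibrium: 194 − 3q = 103 + 8q → q* = 8.2727, p* = 169.1818.
At the ceiling p = 134.5, quantity supplied = (134.5 − 103)/8 = 3.9375.
Willingness to pay at q' = 3.9375: 194 − 3·3.9375 = 182.1875.
Δq = 8.2727 − 3.9375 = 4.3352; wedge = 182.1875 − 134.5 = 47.6875.
The triangle = ½ × 4.3352 × 47.6875 = 103.37.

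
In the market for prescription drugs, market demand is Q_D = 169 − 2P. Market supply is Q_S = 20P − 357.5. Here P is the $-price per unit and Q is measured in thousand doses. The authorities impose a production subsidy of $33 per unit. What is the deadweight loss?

$990 thousand

In inverse form: demand P = 84.5 − 0.5Q, supply P = 17.875 + 0.05Q.
Competitive equilibrium: 84.5 − 0.5Q = 17.875 + 0.05Q → Q* = 121.1364, P* = 23.9318.
The subsidy lowers effective supply by 33: P = 0.05Q − 15.125.
New quantity: 84.5 − 0.5Q = 0.05Q − 15.125 → Q' = 181.1364.
Overproduction ΔQ = 181.1364 − 121.1364 = 60; wedge = subsidy = 33.
The triangle = ½ × 60 × 33 = $990 thousand.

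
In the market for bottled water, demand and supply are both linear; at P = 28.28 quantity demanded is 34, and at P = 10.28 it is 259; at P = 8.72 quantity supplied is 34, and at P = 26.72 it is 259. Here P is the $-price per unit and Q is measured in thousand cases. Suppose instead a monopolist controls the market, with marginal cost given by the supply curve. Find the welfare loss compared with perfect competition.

Demand slope = (10.28 − 28.28)/(259 − 34) = −0.08, so P = 31 − 0.08Q.
Supply slope = (26.72 − 8.72)/(259 − 34) = 0.08, so P = 6 + 0.08Q.
Competitive equilibrium: 31 − 0.08Q = 6 + 0.08Q → Q* = 156.25, P* = 18.5.
Marginal revenue: MR = 31 − 0.16Q. Set MR = MC: 31 − 0.16Q = 6 + 0.08Q → Q_m = 104.16667.
Price P_m = 31 − 0.08·104.16667 = 22.66667; MC(Q_m) = 6 + 0.08·104.16667 = 14.33333.
Competitive Q* = 156.25, so ΔQ = 52.08333; wedge = 22.66667 − 14.33333 = 8.33334.
The triangle = ½ × 52.08333 × 8.33334 = $217.01 thousand.

$217.01 thousand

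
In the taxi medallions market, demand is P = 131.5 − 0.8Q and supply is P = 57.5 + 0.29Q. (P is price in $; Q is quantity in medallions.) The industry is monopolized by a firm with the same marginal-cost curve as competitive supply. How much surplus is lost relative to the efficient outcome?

Competitive equilibrium: 131.5 − 0.8Q = 57.5 + 0.29Q → Q* = 67.8899, P* = 77.1881.
Marginal revenue: MR = 131.5 − 1.6Q. Set MR = MC: 131.5 − 1.6Q = 57.5 + 0.29Q → Q_m = 39.1534.
Price P_m = 131.5 − 0.8·39.1534 = 100.1773; MC(Q_m) = 57.5 + 0.29·39.1534 = 68.8545.
Competitive Q* = 67.8899, so ΔQ = 28.7365; wedge = 100.1773 − 68.8545 = 31.3228.
Welfare loss = ½ × 28.7365 × 31.3228 = $450.05.

$450.05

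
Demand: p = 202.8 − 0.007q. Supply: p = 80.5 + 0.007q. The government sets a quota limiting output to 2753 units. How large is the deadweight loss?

Competitive equilibrium: 202.8 − 0.007q = 80.5 + 0.007q → q* = 8735.7143, p* = 141.65.
At q = 2753: demand price = 202.8 − 0.007·2753 = 183.529; supply price = 80.5 + 0.007·2753 = 99.771.
Δq = 8735.7143 − 2753 = 5982.7143; wedge = 183.529 − 99.771 = 83.758.
DWL = ½ × 5982.7143 × 83.758 = 250550.09.

250550.09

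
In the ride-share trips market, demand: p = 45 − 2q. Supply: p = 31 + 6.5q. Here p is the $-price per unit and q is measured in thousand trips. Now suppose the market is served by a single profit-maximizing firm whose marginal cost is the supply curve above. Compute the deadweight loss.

$0.42 thousand

Competitive equilibrium: 45 − 2q = 31 + 6.5q → q* = 1.6471, p* = 41.7059.
Marginal revenue: MR = 45 − 4q. Set MR = MC: 45 − 4q = 31 + 6.5q → q_m = 1.3333.
Price p_m = 45 − 2·1.3333 = 42.3334; MC(q_m) = 31 + 6.5·1.3333 = 39.6665.
Competitive q* = 1.6471, so Δq = 0.3138; wedge = 42.3334 − 39.6665 = 2.6669.
DWL = ½ × 0.3138 × 2.6669 = $0.42 thousand.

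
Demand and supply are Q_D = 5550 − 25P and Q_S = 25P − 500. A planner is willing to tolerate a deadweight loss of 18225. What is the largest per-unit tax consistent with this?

In inverse form: demand P = 222 − 0.04Q, supply P = 20 + 0.04Q.
Competitive equilibrium: 222 − 0.04Q = 20 + 0.04Q → Q* = 2525, P* = 121.
A tax t gives ΔQ = t/0.08 and wedge t, so DWL = t²/0.16.
t²/0.16 = 18225 → t² = 2916 → t = 54.

54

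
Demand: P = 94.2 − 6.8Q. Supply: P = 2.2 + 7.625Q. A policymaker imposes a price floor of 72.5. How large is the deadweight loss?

73.24

Competitive equilibrium: 94.2 − 6.8Q = 2.2 + 7.625Q → Q* = 6.3778, P* = 50.8308.
At the floor P = 72.5, quantity demanded = (94.2 − 72.5)/6.8 = 3.1912.
Sellers' marginal cost at Q' = 3.1912: 2.2 + 7.625·3.1912 = 26.5329.
ΔQ = 6.3778 − 3.1912 = 3.1866; wedge = 72.5 − 26.5329 = 45.9671.
DWL = ½ × 3.1866 × 45.9671 = 73.24.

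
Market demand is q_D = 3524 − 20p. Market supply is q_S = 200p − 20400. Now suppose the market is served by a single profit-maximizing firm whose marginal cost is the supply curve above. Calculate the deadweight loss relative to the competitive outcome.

11349.49

In inverse form: demand p = 176.2 − 0.05q, supply p = 102 + 0.005q.
Competitive equilibrium: 176.2 − 0.05q = 102 + 0.005q → q* = 1349.0909091, p* = 108.7454545.
Marginal revenue: MR = 176.2 − 0.1q. Set MR = MC: 176.2 − 0.1q = 102 + 0.005q → q_m = 706.6666667.
Price p_m = 176.2 − 0.05·706.6666667 = 140.8666667; MC(q_m) = 102 + 0.005·706.6666667 = 105.5333333.
Competitive q* = 1349.0909091, so Δq = 642.4242424; wedge = 140.8666667 − 105.5333333 = 35.3333334.
Deadweight loss = ½ × 642.4242424 × 35.3333334 = 11349.49.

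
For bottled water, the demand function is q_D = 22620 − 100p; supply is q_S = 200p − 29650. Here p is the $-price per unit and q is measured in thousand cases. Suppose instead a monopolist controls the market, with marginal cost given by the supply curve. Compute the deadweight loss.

$32406.41 thousand

In inverse form: demand p = 226.2 − 0.01q, supply p = 148.25 + 0.005q.
Competitive equilibrium: 226.2 − 0.01q = 148.25 + 0.005q → q* = 5196.6667, p* = 174.2333.
Marginal revenue: MR = 226.2 − 0.02q. Set MR = MC: 226.2 − 0.02q = 148.25 + 0.005q → q_m = 3118.
Price p_m = 226.2 − 0.01·3118 = 195.02; MC(q_m) = 148.25 + 0.005·3118 = 163.84.
Competitive q* = 5196.6667, so Δq = 2078.6667; wedge = 195.02 − 163.84 = 31.18.
DWL = ½ × 2078.6667 × 31.18 = $32406.41 thousand.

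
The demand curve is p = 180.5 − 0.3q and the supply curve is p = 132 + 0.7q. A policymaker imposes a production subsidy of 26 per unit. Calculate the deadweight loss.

Competitive equilibrium: 180.5 − 0.3q = 132 + 0.7q → q* = 48.5, p* = 165.95.
The subsidy lowers effective supply by 26: p = 106 + 0.7q.
New quantity: 180.5 − 0.3q = 106 + 0.7q → q' = 74.5.
Overproduction Δq = 74.5 − 48.5 = 26; wedge = subsidy = 26.
DWL = ½ × 26 × 26 = 338.

338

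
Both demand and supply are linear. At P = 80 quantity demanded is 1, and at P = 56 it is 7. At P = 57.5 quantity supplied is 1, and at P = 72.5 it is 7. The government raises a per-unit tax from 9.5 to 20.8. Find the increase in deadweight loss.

Demand slope = (56 − 80)/(7 − 1) = −4, so P = 84 − 4Q.
Supply slope = (72.5 − 57.5)/(7 − 1) = 2.5, so P = 55 + 2.5Q.
Competitive equilibrium: 84 − 4Q = 55 + 2.5Q → Q* = 4.4615, P* = 66.1538.
For a per-unit tax t: ΔQ = t/6.5, so DWL = ½·t·(t/6.5) = t²/13.
At t = 9.5: DWL = 6.942. At t = 20.8: DWL = 33.28.
Increase = 33.28 − 6.942 = 26.34.

26.34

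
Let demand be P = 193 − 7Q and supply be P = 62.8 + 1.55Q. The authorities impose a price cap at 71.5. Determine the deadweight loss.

395.23

Competitive equilibrium: 193 − 7Q = 62.8 + 1.55Q → Q* = 15.2281, P* = 86.4035.
At the ceiling P = 71.5, quantity supplied = (71.5 − 62.8)/1.55 = 5.6129.
Willingness to pay at Q' = 5.6129: 193 − 7·5.6129 = 153.7097.
ΔQ = 15.2281 − 5.6129 = 9.6152; wedge = 153.7097 − 71.5 = 82.2097.
Deadweight loss = ½ × 9.6152 × 82.2097 = 395.23.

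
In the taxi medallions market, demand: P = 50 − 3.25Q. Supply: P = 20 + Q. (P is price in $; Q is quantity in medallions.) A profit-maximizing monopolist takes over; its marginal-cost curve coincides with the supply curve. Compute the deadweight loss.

$19.88

Competitive equilibrium: 50 − 3.25Q = 20 + Q → Q* = 7.0588, P* = 27.0588.
Marginal revenue: MR = 50 − 6.5Q. Set MR = MC: 50 − 6.5Q = 20 + Q → Q_m = 4.
Price P_m = 50 − 3.25·4 = 37; MC(Q_m) = 20 + 1·4 = 24.
Competitive Q* = 7.0588, so ΔQ = 3.0588; wedge = 37 − 24 = 13.
The triangle = ½ × 3.0588 × 13 = $19.88.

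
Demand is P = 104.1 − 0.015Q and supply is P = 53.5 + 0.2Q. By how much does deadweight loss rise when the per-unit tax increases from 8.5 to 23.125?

Competitive equilibrium: 104.1 − 0.015Q = 53.5 + 0.2Q → Q* = 235.3488, P* = 100.5698.
For a per-unit tax t: ΔQ = t/0.215, so DWL = ½·t·(t/0.215) = t²/0.43.
At t = 8.5: DWL = 168.023. At t = 23.125: DWL = 1243.641.
Increase = 1243.641 − 168.023 = 1075.62.

1075.62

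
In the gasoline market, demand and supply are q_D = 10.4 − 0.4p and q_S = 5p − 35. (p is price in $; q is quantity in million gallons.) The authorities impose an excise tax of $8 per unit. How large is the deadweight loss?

$11.85 million

In inverse form: demand p = 26 − 2.5q, supply p = 7 + 0.2q.
Competitive equilibrium: 26 − 2.5q = 7 + 0.2q → q* = 7.037, p* = 8.4074.
With the tax, the buyer price exceeds the seller price by 8: (26 − 2.5q) − (7 + 0.2q) = 8 → q' = 4.0741.
Δq = 7.037 − 4.0741 = 2.9629; the wedge equals the tax, 8.
Deadweight loss = ½ × 2.9629 × 8 = $11.85 million.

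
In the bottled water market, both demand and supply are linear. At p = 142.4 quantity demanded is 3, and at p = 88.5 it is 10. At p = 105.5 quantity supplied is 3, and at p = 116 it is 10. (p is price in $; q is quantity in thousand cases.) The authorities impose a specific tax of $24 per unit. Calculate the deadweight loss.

Demand slope = (88.5 − 142.4)/(10 − 3) = −7.7, so p = 165.5 − 7.7q.
Supply slope = (116 − 105.5)/(10 − 3) = 1.5, so p = 101 + 1.5q.
Competitive equilibrium: 165.5 − 7.7q = 101 + 1.5q → q* = 7.0109, p* = 111.5163.
With the tax, the buyer price exceeds the seller price by 24: (165.5 − 7.7q) − (101 + 1.5q) = 24 → q' = 4.4022.
Δq = 7.0109 − 4.4022 = 2.6087; the wedge equals the tax, 24.
Welfare loss = ½ × 2.6087 × 24 = $31.30 thousand.

$31.30 thousand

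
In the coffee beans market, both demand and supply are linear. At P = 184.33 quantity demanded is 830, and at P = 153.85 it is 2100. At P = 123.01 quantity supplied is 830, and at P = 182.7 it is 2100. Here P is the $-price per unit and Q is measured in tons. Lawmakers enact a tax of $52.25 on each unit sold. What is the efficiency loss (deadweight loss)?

Demand slope = (153.85 − 184.33)/(2100 − 830) = −0.024, so P = 204.25 − 0.024Q.
Supply slope = (182.7 − 123.01)/(2100 − 830) = 0.047, so P = 84 + 0.047Q.
Competitive equilibrium: 204.25 − 0.024Q = 84 + 0.047Q → Q* = 1693.662, P* = 163.6021.
With the tax, the buyer price exceeds the seller price by 52.25: (204.25 − 0.024Q) − (84 + 0.047Q) = 52.25 → Q' = 957.7465.
ΔQ = 1693.662 − 957.7465 = 735.9155; the wedge equals the tax, 52.25.
DWL = ½ × 735.9155 × 52.25 = $19225.79.

$19225.79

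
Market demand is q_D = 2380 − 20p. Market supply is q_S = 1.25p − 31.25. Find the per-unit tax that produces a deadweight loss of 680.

In inverse form: demand p = 119 − 0.05q, supply p = 25 + 0.8q.
Competitive equilibrium: 119 − 0.05q = 25 + 0.8q → q* = 110.5882, p* = 113.4706.
A tax t gives Δq = t/0.85 and wedge t, so DWL = t²/1.7.
t²/1.7 = 680 → t² = 1156 → t = 34.

34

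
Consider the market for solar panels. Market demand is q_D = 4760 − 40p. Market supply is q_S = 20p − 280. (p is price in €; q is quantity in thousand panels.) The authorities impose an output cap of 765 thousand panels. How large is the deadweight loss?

€15120.94 thousand

In inverse form: demand p = 119 − 0.025q, supply p = 14 + 0.05q.
Competitive equilibrium: 119 − 0.025q = 14 + 0.05q → q* = 1400, p* = 84.
At q = 765: demand price = 119 − 0.025·765 = 99.875; supply price = 14 + 0.05·765 = 52.25.
Δq = 1400 − 765 = 635; wedge = 99.875 − 52.25 = 47.625.
Deadweight loss = ½ × 635 × 47.625 = €15120.94 thousand.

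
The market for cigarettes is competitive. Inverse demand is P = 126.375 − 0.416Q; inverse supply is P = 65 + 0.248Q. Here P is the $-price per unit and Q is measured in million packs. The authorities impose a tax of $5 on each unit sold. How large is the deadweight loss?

$18.83 million

Competitive equilibrium: 126.375 − 0.416Q = 65 + 0.248Q → Q* = 92.4322, P* = 87.9232.
With the tax, the buyer price exceeds the seller price by 5: (126.375 − 0.416Q) − (65 + 0.248Q) = 5 → Q' = 84.9021.
ΔQ = 92.4322 − 84.9021 = 7.5301; the wedge equals the tax, 5.
Deadweight loss = ½ × 7.5301 × 5 = $18.83 million.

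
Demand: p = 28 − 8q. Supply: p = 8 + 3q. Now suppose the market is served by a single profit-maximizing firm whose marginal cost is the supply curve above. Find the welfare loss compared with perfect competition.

3.22

Competitive equilibrium: 28 − 8q = 8 + 3q → q* = 1.8182, p* = 13.4545.
Marginal revenue: MR = 28 − 16q. Set MR = MC: 28 − 16q = 8 + 3q → q_m = 1.0526.
Price p_m = 28 − 8·1.0526 = 19.5792; MC(q_m) = 8 + 3·1.0526 = 11.1578.
Competitive q* = 1.8182, so Δq = 0.7656; wedge = 19.5792 − 11.1578 = 8.4214.
Welfare loss = ½ × 0.7656 × 8.4214 = 3.22.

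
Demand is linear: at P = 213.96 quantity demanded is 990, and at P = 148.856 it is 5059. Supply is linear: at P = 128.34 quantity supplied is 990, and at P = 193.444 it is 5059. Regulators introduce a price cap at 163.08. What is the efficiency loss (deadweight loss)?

4070.31

Demand slope = (148.856 − 213.96)/(5059 − 990) = −0.016, so P = 229.8 − 0.016Q.
Supply slope = (193.444 − 128.34)/(5059 − 990) = 0.016, so P = 112.5 + 0.016Q.
Competitive equilibrium: 229.8 − 0.016Q = 112.5 + 0.016Q → Q* = 3665.625, P* = 171.15.
At the ceiling P = 163.08, quantity supplied = (163.08 − 112.5)/0.016 = 3161.25.
Willingness to pay at Q' = 3161.25: 229.8 − 0.016·3161.25 = 179.22.
ΔQ = 3665.625 − 3161.25 = 504.375; wedge = 179.22 − 163.08 = 16.14.
DWL = ½ × 504.375 × 16.14 = 4070.31.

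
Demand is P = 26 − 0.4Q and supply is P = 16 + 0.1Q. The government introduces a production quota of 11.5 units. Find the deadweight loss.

Competitive equilibrium: 26 − 0.4Q = 16 + 0.1Q → Q* = 20, P* = 18.
At Q = 11.5: demand price = 26 − 0.4·11.5 = 21.4; supply price = 16 + 0.1·11.5 = 17.15.
ΔQ = 20 − 11.5 = 8.5; wedge = 21.4 − 17.15 = 4.25.
The triangle = ½ × 8.5 × 4.25 = 18.06.

18.06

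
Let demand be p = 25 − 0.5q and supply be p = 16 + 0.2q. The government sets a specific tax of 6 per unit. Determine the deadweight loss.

Competitive equilibrium: 25 − 0.5q = 16 + 0.2q → q* = 12.8571, p* = 18.5714.
With the tax, the buyer price exceeds the seller price by 6: (25 − 0.5q) − (16 + 0.2q) = 6 → q' = 4.2857.
Δq = 12.8571 − 4.2857 = 8.5714; the wedge equals the tax, 6.
DWL = ½ × 8.5714 × 6 = 25.71.

25.71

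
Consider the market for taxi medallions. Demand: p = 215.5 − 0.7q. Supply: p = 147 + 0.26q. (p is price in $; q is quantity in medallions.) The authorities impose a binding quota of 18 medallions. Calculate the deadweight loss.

Competitive equilibrium: 215.5 − 0.7q = 147 + 0.26q → q* = 71.3542, p* = 165.5521.
At q = 18: demand price = 215.5 − 0.7·18 = 202.9; supply price = 147 + 0.26·18 = 151.68.
Δq = 71.3542 − 18 = 53.3542; wedge = 202.9 − 151.68 = 51.22.
The triangle = ½ × 53.3542 × 51.22 = $1366.40.

$1366.40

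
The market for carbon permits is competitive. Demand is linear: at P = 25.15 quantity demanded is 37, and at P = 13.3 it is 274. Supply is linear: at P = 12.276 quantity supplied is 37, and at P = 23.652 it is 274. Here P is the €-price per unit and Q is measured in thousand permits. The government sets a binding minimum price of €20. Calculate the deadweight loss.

€39.43 thousand

Demand slope = (13.3 − 25.15)/(274 − 37) = −0.05, so P = 27 − 0.05Q.
Supply slope = (23.652 − 12.276)/(274 − 37) = 0.048, so P = 10.5 + 0.048Q.
Competitive equilibrium: 27 − 0.05Q = 10.5 + 0.048Q → Q* = 168.3673, P* = 18.5816.
At the floor P = 20, quantity demanded = (27 − 20)/0.05 = 140.
Sellers' marginal cost at Q' = 140: 10.5 + 0.048·140 = 17.22.
ΔQ = 168.3673 − 140 = 28.3673; wedge = 20 − 17.22 = 2.78.
Welfare loss = ½ × 28.3673 × 2.78 = €39.43 thousand.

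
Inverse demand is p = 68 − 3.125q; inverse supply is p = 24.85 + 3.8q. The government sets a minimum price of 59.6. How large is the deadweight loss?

43.47

Competitive equilibrium: 68 − 3.125q = 24.85 + 3.8q → q* = 6.23105, p* = 48.52798.
At the floor p = 59.6, quantity demanded = (68 − 59.6)/3.125 = 2.688.
Sellers' marginal cost at q' = 2.688: 24.85 + 3.8·2.688 = 35.0644.
Δq = 6.23105 − 2.688 = 3.54305; wedge = 59.6 − 35.0644 = 24.5356.
The triangle = ½ × 3.54305 × 24.5356 = 43.47.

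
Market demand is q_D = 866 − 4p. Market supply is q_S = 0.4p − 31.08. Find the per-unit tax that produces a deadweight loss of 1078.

In inverse form: demand p = 216.5 − 0.25q, supply p = 77.7 + 2.5q.
Competitive equilibrium: 216.5 − 0.25q = 77.7 + 2.5q → q* = 50.4727, p* = 203.8818.
A tax t gives Δq = t/2.75 and wedge t, so DWL = t²/5.5.
t²/5.5 = 1078 → t² = 5929 → t = 77.

77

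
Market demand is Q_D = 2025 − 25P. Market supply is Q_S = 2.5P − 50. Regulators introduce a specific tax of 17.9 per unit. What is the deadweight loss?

In inverse form: demand P = 81 − 0.04Q, supply P = 20 + 0.4Q.
Competitive equilibrium: 81 − 0.04Q = 20 + 0.4Q → Q* = 138.6364, P* = 75.4545.
With the tax, the buyer price exceeds the seller price by 17.9: (81 − 0.04Q) − (20 + 0.4Q) = 17.9 → Q' = 97.9545.
ΔQ = 138.6364 − 97.9545 = 40.6819; the wedge equals the tax, 17.9.
Welfare loss = ½ × 40.6819 × 17.9 = 364.10.

364.10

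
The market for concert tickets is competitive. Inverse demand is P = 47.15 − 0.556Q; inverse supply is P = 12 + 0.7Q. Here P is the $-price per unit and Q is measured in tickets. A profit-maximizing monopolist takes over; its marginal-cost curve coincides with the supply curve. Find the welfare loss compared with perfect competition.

$46.31

Competitive equilibrium: 47.15 − 0.556Q = 12 + 0.7Q → Q* = 27.9857, P* = 31.59.
Marginal revenue: MR = 47.15 − 1.112Q. Set MR = MC: 47.15 − 1.112Q = 12 + 0.7Q → Q_m = 19.3985.
Price P_m = 47.15 − 0.556·19.3985 = 36.3644; MC(Q_m) = 12 + 0.7·19.3985 = 25.579.
Competitive Q* = 27.9857, so ΔQ = 8.5872; wedge = 36.3644 − 25.579 = 10.7854.
Deadweight loss = ½ × 8.5872 × 10.7854 = $46.31.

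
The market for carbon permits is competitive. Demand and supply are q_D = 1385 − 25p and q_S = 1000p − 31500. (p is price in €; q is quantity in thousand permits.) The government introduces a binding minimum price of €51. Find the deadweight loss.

€4585.03 thousand

In inverse form: demand p = 55.4 − 0.04q, supply p = 31.5 + 0.001q.
Competitive equilibrium: 55.4 − 0.04q = 31.5 + 0.001q → q* = 582.9268, p* = 32.0829.
At the floor p = 51, quantity demanded = (55.4 − 51)/0.04 = 110.
Sellers' marginal cost at q' = 110: 31.5 + 0.001·110 = 31.61.
Δq = 582.9268 − 110 = 472.9268; wedge = 51 − 31.61 = 19.39.
DWL = ½ × 472.9268 × 19.39 = €4585.03 thousand.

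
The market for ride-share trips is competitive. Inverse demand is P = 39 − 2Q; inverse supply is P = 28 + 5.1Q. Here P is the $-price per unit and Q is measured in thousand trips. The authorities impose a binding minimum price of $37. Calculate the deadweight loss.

$1.07 thousand

Competitive equilibrium: 39 − 2Q = 28 + 5.1Q → Q* = 1.5493, P* = 35.9014.
At the floor P = 37, quantity demanded = (39 − 37)/2 = 1.
Sellers' marginal cost at Q' = 1: 28 + 5.1·1 = 33.1.
ΔQ = 1.5493 − 1 = 0.5493; wedge = 37 − 33.1 = 3.9.
Deadweight loss = ½ × 0.5493 × 3.9 = $1.07 thousand.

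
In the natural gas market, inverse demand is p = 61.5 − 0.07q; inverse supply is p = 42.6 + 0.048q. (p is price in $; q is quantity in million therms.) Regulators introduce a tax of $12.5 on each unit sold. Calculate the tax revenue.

Competitive equilibrium: 61.5 − 0.07q = 42.6 + 0.048q → q* = 160.1695, p* = 50.2881.
With the tax, the buyer price exceeds the seller price by 12.5: (61.5 − 0.07q) − (42.6 + 0.048q) = 12.5 → q' = 54.2373.
Tax revenue = 12.5 × 54.2373 = $677.97 million.

$677.97 million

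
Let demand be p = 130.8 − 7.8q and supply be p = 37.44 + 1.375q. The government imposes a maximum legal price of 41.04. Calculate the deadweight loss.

Competitive equilibrium: 130.8 − 7.8q = 37.44 + 1.375q → q* = 10.1755, p* = 51.4313.
At the ceiling p = 41.04, quantity supplied = (41.04 − 37.44)/1.375 = 2.6182.
Willingness to pay at q' = 2.6182: 130.8 − 7.8·2.6182 = 110.378.
Δq = 10.1755 − 2.6182 = 7.5573; wedge = 110.378 − 41.04 = 69.338.
Welfare loss = ½ × 7.5573 × 69.338 = 262.

262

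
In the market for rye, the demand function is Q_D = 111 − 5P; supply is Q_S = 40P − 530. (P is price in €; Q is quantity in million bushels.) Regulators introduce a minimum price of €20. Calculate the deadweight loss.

In inverse form: demand P = 22.2 − 0.2Q, supply P = 13.25 + 0.025Q.
Competitive equilibrium: 22.2 − 0.2Q = 13.25 + 0.025Q → Q* = 39.7778, P* = 14.2444.
At the floor P = 20, quantity demanded = (22.2 − 20)/0.2 = 11.
Sellers' marginal cost at Q' = 11: 13.25 + 0.025·11 = 13.525.
ΔQ = 39.7778 − 11 = 28.7778; wedge = 20 − 13.525 = 6.475.
Deadweight loss = ½ × 28.7778 × 6.475 = €93.17 million.

€93.17 million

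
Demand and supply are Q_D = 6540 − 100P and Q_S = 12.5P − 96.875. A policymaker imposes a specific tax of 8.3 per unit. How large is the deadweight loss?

382.72

In inverse form: demand P = 65.4 − 0.01Q, supply P = 7.75 + 0.08Q.
Competitive equilibrium: 65.4 − 0.01Q = 7.75 + 0.08Q → Q* = 640.5556, P* = 58.9944.
With the tax, the buyer price exceeds the seller price by 8.3: (65.4 − 0.01Q) − (7.75 + 0.08Q) = 8.3 → Q' = 548.3333.
ΔQ = 640.5556 − 548.3333 = 92.2223; the wedge equals the tax, 8.3.
Welfare loss = ½ × 92.2223 × 8.3 = 382.72.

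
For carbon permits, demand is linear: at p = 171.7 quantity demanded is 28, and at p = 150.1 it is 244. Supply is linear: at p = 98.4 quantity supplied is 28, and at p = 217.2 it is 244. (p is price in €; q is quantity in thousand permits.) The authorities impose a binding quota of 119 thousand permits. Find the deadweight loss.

Demand slope = (150.1 − 171.7)/(244 − 28) = −0.1, so p = 174.5 − 0.1q.
Supply slope = (217.2 − 98.4)/(244 − 28) = 0.55, so p = 83 + 0.55q.
Competitive equilibrium: 174.5 − 0.1q = 83 + 0.55q → q* = 140.7692, p* = 160.4231.
At q = 119: demand price = 174.5 − 0.1·119 = 162.6; supply price = 83 + 0.55·119 = 148.45.
Δq = 140.7692 − 119 = 21.7692; wedge = 162.6 − 148.45 = 14.15.
Deadweight loss = ½ × 21.7692 × 14.15 = €154.02 thousand.

€154.02 thousand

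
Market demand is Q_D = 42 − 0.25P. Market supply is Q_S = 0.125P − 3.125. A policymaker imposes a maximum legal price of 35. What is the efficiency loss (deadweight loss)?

In inverse form: demand P = 168 − 4Q, supply P = 25 + 8Q.
Competitive equilibrium: 168 − 4Q = 25 + 8Q → Q* = 11.9167, P* = 120.3333.
At the ceiling P = 35, quantity supplied = (35 − 25)/8 = 1.25.
Willingness to pay at Q' = 1.25: 168 − 4·1.25 = 163.
ΔQ = 11.9167 − 1.25 = 10.6667; wedge = 163 − 35 = 128.
The triangle = ½ × 10.6667 × 128 = 682.67.

682.67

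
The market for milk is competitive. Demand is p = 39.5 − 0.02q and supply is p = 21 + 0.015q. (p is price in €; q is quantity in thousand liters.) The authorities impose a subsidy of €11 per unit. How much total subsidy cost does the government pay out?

Competitive equilibrium: 39.5 − 0.02q = 21 + 0.015q → q* = 528.5714, p* = 28.9286.
The subsidy lowers effective supply by 11: p = 10 + 0.015q.
New quantity: 39.5 − 0.02q = 10 + 0.015q → q' = 842.8571.
Total subsidy cost = 11 × 842.8571 = €9271.43 thousand.

€9271.43 thousand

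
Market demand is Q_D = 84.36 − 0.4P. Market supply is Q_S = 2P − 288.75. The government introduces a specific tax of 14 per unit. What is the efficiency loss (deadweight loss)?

In inverse form: demand P = 210.9 − 2.5Q, supply P = 144.375 + 0.5Q.
Competitive equilibrium: 210.9 − 2.5Q = 144.375 + 0.5Q → Q* = 22.175, P* = 155.4625.
With the tax, the buyer price exceeds the seller price by 14: (210.9 − 2.5Q) − (144.375 + 0.5Q) = 14 → Q' = 17.5083.
ΔQ = 22.175 − 17.5083 = 4.6667; the wedge equals the tax, 14.
Welfare loss = ½ × 4.6667 × 14 = 32.67.

32.67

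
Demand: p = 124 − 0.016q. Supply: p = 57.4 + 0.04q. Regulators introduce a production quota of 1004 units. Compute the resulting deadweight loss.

Competitive equilibrium: 124 − 0.016q = 57.4 + 0.04q → q* = 1189.2857, p* = 104.9714.
At q = 1004: demand price = 124 − 0.016·1004 = 107.936; supply price = 57.4 + 0.04·1004 = 97.56.
Δq = 1189.2857 − 1004 = 185.2857; wedge = 107.936 − 97.56 = 10.376.
Welfare loss = ½ × 185.2857 × 10.376 = 961.26.

961.26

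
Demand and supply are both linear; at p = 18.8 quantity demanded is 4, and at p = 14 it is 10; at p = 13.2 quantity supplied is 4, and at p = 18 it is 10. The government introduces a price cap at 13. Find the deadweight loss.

11.25

Demand slope = (14 − 18.8)/(10 − 4) = −0.8, so p = 22 − 0.8q.
Supply slope = (18 − 13.2)/(10 − 4) = 0.8, so p = 10 + 0.8q.
Competitive equilibrium: 22 − 0.8q = 10 + 0.8q → q* = 7.5, p* = 16.
At the ceiling p = 13, quantity supplied = (13 − 10)/0.8 = 3.75.
Willingness to pay at q' = 3.75: 22 − 0.8·3.75 = 19.
Δq = 7.5 − 3.75 = 3.75; wedge = 19 − 13 = 6.
The triangle = ½ × 3.75 × 6 = 11.25.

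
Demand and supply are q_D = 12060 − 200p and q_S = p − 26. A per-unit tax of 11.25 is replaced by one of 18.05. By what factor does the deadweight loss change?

2.574

In inverse form: demand p = 60.3 − 0.005q, supply p = 26 + q.
Competitive equilibrium: 60.3 − 0.005q = 26 + q → q* = 34.1294, p* = 60.1294.
For a per-unit tax t: Δq = t/1.005, so DWL = ½·t·(t/1.005) = t²/2.01.
At t = 11.25: DWL = 62.966. At t = 18.05: DWL = 162.091.
Ratio = (18.05/11.25)² = 2.574.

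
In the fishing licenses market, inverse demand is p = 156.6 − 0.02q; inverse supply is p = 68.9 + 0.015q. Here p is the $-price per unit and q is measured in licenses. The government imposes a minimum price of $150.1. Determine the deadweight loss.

Competitive equilibrium: 156.6 − 0.02q = 68.9 + 0.015q → q* = 2505.7143, p* = 106.4857.
At the floor p = 150.1, quantity demanded = (156.6 − 150.1)/0.02 = 325.
Sellers' marginal cost at q' = 325: 68.9 + 0.015·325 = 73.775.
Δq = 2505.7143 − 325 = 2180.7143; wedge = 150.1 − 73.775 = 76.325.
DWL = ½ × 2180.7143 × 76.325 = $83221.51.

$83221.51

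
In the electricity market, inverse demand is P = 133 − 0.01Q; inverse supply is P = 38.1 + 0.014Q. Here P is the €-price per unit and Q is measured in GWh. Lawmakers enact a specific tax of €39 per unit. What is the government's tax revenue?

€90837.50

Competitive equilibrium: 133 − 0.01Q = 38.1 + 0.014Q → Q* = 3954.1667, P* = 93.4583.
With the tax, the buyer price exceeds the seller price by 39: (133 − 0.01Q) − (38.1 + 0.014Q) = 39 → Q' = 2329.1667.
Tax revenue = 39 × 2329.1667 = €90837.50.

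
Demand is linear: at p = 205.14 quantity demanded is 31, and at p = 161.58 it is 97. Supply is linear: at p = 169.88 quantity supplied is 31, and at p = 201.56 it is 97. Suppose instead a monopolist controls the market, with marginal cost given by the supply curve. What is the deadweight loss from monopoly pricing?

293.91

Demand slope = (161.58 − 205.14)/(97 − 31) = −0.66, so p = 225.6 − 0.66q.
Supply slope = (201.56 − 169.88)/(97 − 31) = 0.48, so p = 155 + 0.48q.
Competitive equilibrium: 225.6 − 0.66q = 155 + 0.48q → q* = 61.9298, p* = 184.7263.
Marginal revenue: MR = 225.6 − 1.32q. Set MR = MC: 225.6 − 1.32q = 155 + 0.48q → q_m = 39.2222.
Price p_m = 225.6 − 0.66·39.2222 = 199.7133; MC(q_m) = 155 + 0.48·39.2222 = 173.8267.
Competitive q* = 61.9298, so Δq = 22.7076; wedge = 199.7133 − 173.8267 = 25.8866.
Deadweight loss = ½ × 22.7076 × 25.8866 = 293.91.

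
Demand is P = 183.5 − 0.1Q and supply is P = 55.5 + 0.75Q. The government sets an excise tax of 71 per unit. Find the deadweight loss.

Competitive equilibrium: 183.5 − 0.1Q = 55.5 + 0.75Q → Q* = 150.5882, P* = 168.4412.
With the tax, the buyer price exceeds the seller price by 71: (183.5 − 0.1Q) − (55.5 + 0.75Q) = 71 → Q' = 67.0588.
ΔQ = 150.5882 − 67.0588 = 83.5294; the wedge equals the tax, 71.
Deadweight loss = ½ × 83.5294 × 71 = 2965.29.

2965.29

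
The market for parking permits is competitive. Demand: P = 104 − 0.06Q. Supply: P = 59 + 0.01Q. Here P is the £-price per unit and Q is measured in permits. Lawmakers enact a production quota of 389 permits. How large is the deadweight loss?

£2255.52

Competitive equilibrium: 104 − 0.06Q = 59 + 0.01Q → Q* = 642.8571, P* = 65.4286.
At Q = 389: demand price = 104 − 0.06·389 = 80.66; supply price = 59 + 0.01·389 = 62.89.
ΔQ = 642.8571 − 389 = 253.8571; wedge = 80.66 − 62.89 = 17.77.
Welfare loss = ½ × 253.8571 × 17.77 = £2255.52.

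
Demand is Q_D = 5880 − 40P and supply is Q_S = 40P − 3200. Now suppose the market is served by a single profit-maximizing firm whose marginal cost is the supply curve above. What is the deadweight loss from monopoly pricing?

In inverse form: demand P = 147 − 0.025Q, supply P = 80 + 0.025Q.
Competitive equilibrium: 147 − 0.025Q = 80 + 0.025Q → Q* = 1340, P* = 113.5.
Marginal revenue: MR = 147 − 0.05Q. Set MR = MC: 147 − 0.05Q = 80 + 0.025Q → Q_m = 893.33333.
Price P_m = 147 − 0.025·893.33333 = 124.66667; MC(Q_m) = 80 + 0.025·893.33333 = 102.33333.
Competitive Q* = 1340, so ΔQ = 446.66667; wedge = 124.66667 − 102.33333 = 22.33334.
DWL = ½ × 446.66667 × 22.33334 = 4987.78.

4987.78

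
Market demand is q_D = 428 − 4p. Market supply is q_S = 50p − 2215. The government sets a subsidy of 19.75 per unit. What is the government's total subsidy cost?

6031.06

In inverse form: demand p = 107 − 0.25q, supply p = 44.3 + 0.02q.
Competitive equilibrium: 107 − 0.25q = 44.3 + 0.02q → q* = 232.22222, p* = 48.94444.
The subsidy lowers effective supply by 19.75: p = 24.55 + 0.02q.
New quantity: 107 − 0.25q = 24.55 + 0.02q → q' = 305.37037.
Total subsidy cost = 19.75 × 305.37037 = 6031.06.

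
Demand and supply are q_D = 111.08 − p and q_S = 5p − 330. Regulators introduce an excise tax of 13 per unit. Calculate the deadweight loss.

70.42

In inverse form: demand p = 111.08 − q, supply p = 66 + 0.2q.
Competitive equilibrium: 111.08 − q = 66 + 0.2q → q* = 37.5667, p* = 73.5133.
With the tax, the buyer price exceeds the seller price by 13: (111.08 − q) − (66 + 0.2q) = 13 → q' = 26.7333.
Δq = 37.5667 − 26.7333 = 10.8334; the wedge equals the tax, 13.
Welfare loss = ½ × 10.8334 × 13 = 70.42.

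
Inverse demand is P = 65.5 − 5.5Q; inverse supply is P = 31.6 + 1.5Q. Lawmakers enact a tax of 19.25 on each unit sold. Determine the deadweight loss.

26.47

Competitive equilibrium: 65.5 − 5.5Q = 31.6 + 1.5Q → Q* = 4.8429, P* = 38.8643.
With the tax, the buyer price exceeds the seller price by 19.25: (65.5 − 5.5Q) − (31.6 + 1.5Q) = 19.25 → Q' = 2.0929.
ΔQ = 4.8429 − 2.0929 = 2.75; the wedge equals the tax, 19.25.
Welfare loss = ½ × 2.75 × 19.25 = 26.47.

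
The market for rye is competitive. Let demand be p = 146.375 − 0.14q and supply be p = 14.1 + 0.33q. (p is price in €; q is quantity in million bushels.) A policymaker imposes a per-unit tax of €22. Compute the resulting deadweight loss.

€514.89 million

Competitive equilibrium: 146.375 − 0.14q = 14.1 + 0.33q → q* = 281.4362, p* = 106.9739.
With the tax, the buyer price exceeds the seller price by 22: (146.375 − 0.14q) − (14.1 + 0.33q) = 22 → q' = 234.6277.
Δq = 281.4362 − 234.6277 = 46.8085; the wedge equals the tax, 22.
Deadweight loss = ½ × 46.8085 × 22 = €514.89 million.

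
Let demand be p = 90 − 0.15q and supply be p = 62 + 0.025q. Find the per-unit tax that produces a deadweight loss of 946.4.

Competitive equilibrium: 90 − 0.15q = 62 + 0.025q → q* = 160, p* = 66.
A tax t gives Δq = t/0.175 and wedge t, so DWL = t²/0.35.
t²/0.35 = 946.4 → t² = 331.24 → t = 18.2.

18.2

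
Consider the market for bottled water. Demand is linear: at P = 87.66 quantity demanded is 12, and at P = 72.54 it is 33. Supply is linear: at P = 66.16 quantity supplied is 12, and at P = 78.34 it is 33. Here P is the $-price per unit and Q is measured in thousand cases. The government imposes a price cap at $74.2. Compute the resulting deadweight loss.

Demand slope = (72.54 − 87.66)/(33 − 12) = −0.72, so P = 96.3 − 0.72Q.
Supply slope = (78.34 − 66.16)/(33 − 12) = 0.58, so P = 59.2 + 0.58Q.
Competitive equilibrium: 96.3 − 0.72Q = 59.2 + 0.58Q → Q* = 28.5385, P* = 75.7523.
At the ceiling P = 74.2, quantity supplied = (74.2 − 59.2)/0.58 = 25.8621.
Willingness to pay at Q' = 25.8621: 96.3 − 0.72·25.8621 = 77.6793.
ΔQ = 28.5385 − 25.8621 = 2.6764; wedge = 77.6793 − 74.2 = 3.4793.
The triangle = ½ × 2.6764 × 3.4793 = $4.66 thousand.

$4.66 thousand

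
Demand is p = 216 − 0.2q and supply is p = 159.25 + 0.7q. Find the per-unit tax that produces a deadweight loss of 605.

Competitive equilibrium: 216 − 0.2q = 159.25 + 0.7q → q* = 63.0556, p* = 203.3889.
A tax t gives Δq = t/0.9 and wedge t, so DWL = t²/1.8.
t²/1.8 = 605 → t² = 1089 → t = 33.

33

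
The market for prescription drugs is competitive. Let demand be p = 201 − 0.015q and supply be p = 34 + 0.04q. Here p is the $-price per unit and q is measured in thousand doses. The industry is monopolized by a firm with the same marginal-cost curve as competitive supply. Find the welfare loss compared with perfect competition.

Competitive equilibrium: 201 − 0.015q = 34 + 0.04q → q* = 3036.36364, p* = 155.45455.
Marginal revenue: MR = 201 − 0.03q. Set MR = MC: 201 − 0.03q = 34 + 0.04q → q_m = 2385.71429.
Price p_m = 201 − 0.015·2385.71429 = 165.21429; MC(q_m) = 34 + 0.04·2385.71429 = 129.42857.
Competitive q* = 3036.36364, so Δq = 650.64935; wedge = 165.21429 − 129.42857 = 35.78572.
Welfare loss = ½ × 650.64935 × 35.78572 = $11641.98 thousand.

$11641.98 thousand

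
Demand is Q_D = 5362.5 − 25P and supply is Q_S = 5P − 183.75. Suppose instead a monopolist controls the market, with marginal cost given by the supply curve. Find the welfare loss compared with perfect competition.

In inverse form: demand P = 214.5 − 0.04Q, supply P = 36.75 + 0.2Q.
Competitive equilibrium: 214.5 − 0.04Q = 36.75 + 0.2Q → Q* = 740.625, P* = 184.875.
Marginal revenue: MR = 214.5 − 0.08Q. Set MR = MC: 214.5 − 0.08Q = 36.75 + 0.2Q → Q_m = 634.82143.
Price P_m = 214.5 − 0.04·634.82143 = 189.10714; MC(Q_m) = 36.75 + 0.2·634.82143 = 163.71429.
Competitive Q* = 740.625, so ΔQ = 105.80357; wedge = 189.10714 − 163.71429 = 25.39285.
DWL = ½ × 105.80357 × 25.39285 = 1343.33.

1343.33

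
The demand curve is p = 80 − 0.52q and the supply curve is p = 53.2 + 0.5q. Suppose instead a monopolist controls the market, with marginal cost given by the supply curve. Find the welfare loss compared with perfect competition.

Competitive equilibrium: 80 − 0.52q = 53.2 + 0.5q → q* = 26.2745, p* = 66.3373.
Marginal revenue: MR = 80 − 1.04q. Set MR = MC: 80 − 1.04q = 53.2 + 0.5q → q_m = 17.4026.
Price p_m = 80 − 0.52·17.4026 = 70.9506; MC(q_m) = 53.2 + 0.5·17.4026 = 61.9013.
Competitive q* = 26.2745, so Δq = 8.8719; wedge = 70.9506 − 61.9013 = 9.0493.
The triangle = ½ × 8.8719 × 9.0493 = 40.14.

40.14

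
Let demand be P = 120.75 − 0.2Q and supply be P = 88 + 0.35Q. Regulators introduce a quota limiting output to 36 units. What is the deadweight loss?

152.46

Competitive equilibrium: 120.75 − 0.2Q = 88 + 0.35Q → Q* = 59.5455, P* = 108.8409.
At Q = 36: demand price = 120.75 − 0.2·36 = 113.55; supply price = 88 + 0.35·36 = 100.6.
ΔQ = 59.5455 − 36 = 23.5455; wedge = 113.55 − 100.6 = 12.95.
Welfare loss = ½ × 23.5455 × 12.95 = 152.46.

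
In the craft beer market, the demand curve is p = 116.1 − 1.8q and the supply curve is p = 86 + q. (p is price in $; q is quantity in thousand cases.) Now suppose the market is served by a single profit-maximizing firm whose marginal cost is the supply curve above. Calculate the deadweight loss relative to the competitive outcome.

Competitive equilibrium: 116.1 − 1.8q = 86 + q → q* = 10.75, p* = 96.75.
Marginal revenue: MR = 116.1 − 3.6q. Set MR = MC: 116.1 − 3.6q = 86 + q → q_m = 6.5435.
Price p_m = 116.1 − 1.8·6.5435 = 104.3217; MC(q_m) = 86 + 1·6.5435 = 92.5435.
Competitive q* = 10.75, so Δq = 4.2065; wedge = 104.3217 − 92.5435 = 11.7782.
DWL = ½ × 4.2065 × 11.7782 = $24.77 thousand.

$24.77 thousand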